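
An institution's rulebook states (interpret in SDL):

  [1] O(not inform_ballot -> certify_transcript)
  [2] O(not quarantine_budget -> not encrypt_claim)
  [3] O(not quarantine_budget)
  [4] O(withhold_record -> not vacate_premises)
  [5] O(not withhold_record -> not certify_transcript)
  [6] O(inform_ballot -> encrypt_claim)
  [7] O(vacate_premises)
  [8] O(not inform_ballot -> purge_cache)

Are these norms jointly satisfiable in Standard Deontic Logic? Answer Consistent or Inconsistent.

From premise 7 we have O(vacate_premises).
Premise 4, O(withhold_record -> not vacate_premises), contraposes to O(vacate_premises -> not withhold_record); with O(vacate_premises) we get O(not withhold_record).
Applying K to premise 5 (O(not withhold_record -> not certify_transcript)) and O(not withhold_record) yields O(not certify_transcript).
Premise 1, O(not inform_ballot -> certify_transcript), contraposes to O(not certify_transcript -> inform_ballot); with O(not certify_transcript) we get O(inform_ballot).
Premise 6 is O(inform_ballot -> encrypt_claim); since O(inform_ballot), deontic closure gives O(encrypt_claim).
Premise 2 is O(not quarantine_budget -> not encrypt_claim); contrapositively O(encrypt_claim -> quarantine_budget). Since O(encrypt_claim) holds, K gives O(quarantine_budget).
Yet premise 3 states O(not quarantine_budget).
We now have both O(quarantine_budget) and O(not quarantine_budget) — quarantine_budget is simultaneously obligatory and forbidden, violating the D-axiom.

Inconsistent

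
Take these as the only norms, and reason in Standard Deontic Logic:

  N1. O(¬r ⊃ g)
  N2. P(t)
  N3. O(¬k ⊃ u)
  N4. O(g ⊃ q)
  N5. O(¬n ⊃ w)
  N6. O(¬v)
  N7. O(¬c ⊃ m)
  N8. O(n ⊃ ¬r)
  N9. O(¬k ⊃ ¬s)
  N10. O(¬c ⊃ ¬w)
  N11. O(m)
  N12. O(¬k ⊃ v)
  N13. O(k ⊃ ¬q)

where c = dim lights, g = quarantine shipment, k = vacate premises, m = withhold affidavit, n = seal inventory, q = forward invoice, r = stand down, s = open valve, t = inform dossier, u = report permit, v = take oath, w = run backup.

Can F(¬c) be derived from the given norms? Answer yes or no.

Yes

Premise 6 gives O(¬v).
Premise 12, O(¬k ⊃ v), contraposes to O(¬v ⊃ k); with O(¬v) we get O(k).
From O(k) and premise 13, O(k ⊃ ¬q), we obtain O(¬q).
Premise 4, O(g ⊃ q), contraposes to O(¬q ⊃ ¬g); with O(¬q) we get O(¬g).
Premise 1, O(¬r ⊃ g), contraposes to O(¬g ⊃ r); with O(¬g) we get O(r).
Premise 8, O(n ⊃ ¬r), contraposes to O(r ⊃ ¬n); with O(r) we get O(¬n).
Applying K to premise 5 (O(¬n ⊃ w)) and O(¬n) yields O(w).
Premise 10 is O(¬c ⊃ ¬w); contrapositively O(w ⊃ c). Since O(w) holds, K gives O(c).
Premises 2, 3, 7, 9, 11 do not contribute to this derivation.
So O(c) holds, i.e. F(¬c). The claim follows.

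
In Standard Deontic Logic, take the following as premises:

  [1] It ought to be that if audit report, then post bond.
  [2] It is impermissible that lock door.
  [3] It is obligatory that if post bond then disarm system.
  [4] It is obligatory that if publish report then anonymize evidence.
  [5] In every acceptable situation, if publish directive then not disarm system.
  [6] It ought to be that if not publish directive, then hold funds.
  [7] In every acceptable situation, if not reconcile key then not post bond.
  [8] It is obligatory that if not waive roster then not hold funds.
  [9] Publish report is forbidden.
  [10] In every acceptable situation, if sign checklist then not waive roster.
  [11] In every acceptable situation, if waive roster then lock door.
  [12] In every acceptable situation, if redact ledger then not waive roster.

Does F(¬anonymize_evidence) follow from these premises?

No

Premise 4 is O(publish_report → anonymize_evidence), but O(publish_report) is not derivable from the premises, so it does not yield O(anonymize_evidence).
No other premise forces O(anonymize_evidence). An ideal world satisfying every premise can still have ¬anonymize_evidence true, so F(¬anonymize_evidence) is not derivable.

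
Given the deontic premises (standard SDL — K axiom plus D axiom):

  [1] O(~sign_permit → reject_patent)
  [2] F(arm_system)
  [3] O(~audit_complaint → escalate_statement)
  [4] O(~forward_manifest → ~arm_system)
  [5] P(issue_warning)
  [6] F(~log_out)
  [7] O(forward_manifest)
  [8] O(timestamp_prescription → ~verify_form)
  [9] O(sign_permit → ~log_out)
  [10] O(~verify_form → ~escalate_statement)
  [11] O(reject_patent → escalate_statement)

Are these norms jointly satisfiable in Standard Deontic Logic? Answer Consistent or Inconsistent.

Premise 4 is O(~forward_manifest → ~arm_system); even if O(~arm_system) held, inferring O(~forward_manifest) would be affirming the consequent — invalid.
So O(~forward_manifest) is not derivable, and the apparent clash with O(forward_manifest) does not arise.
A world satisfying every obligation exists (e.g. arm_system=false, audit_complaint=false, escalate_statement=true, forward_manifest=true, issue_warning=false, log_out=true, reject_patent=true, sign_permit=false, timestamp_prescription=false, verify_form=true); no atom is both obligatory and forbidden, so the set is consistent.

Consistent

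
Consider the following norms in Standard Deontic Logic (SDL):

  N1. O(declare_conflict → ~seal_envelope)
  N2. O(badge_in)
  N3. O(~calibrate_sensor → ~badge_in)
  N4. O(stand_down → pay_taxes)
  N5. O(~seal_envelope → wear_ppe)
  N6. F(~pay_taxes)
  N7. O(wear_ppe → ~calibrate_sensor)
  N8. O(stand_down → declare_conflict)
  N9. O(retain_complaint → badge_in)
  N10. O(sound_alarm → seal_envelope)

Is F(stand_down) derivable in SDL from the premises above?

Yes

Premise 2 states O(badge_in) outright.
Premise 3 is O(~calibrate_sensor → ~badge_in); contrapositively O(badge_in → calibrate_sensor). Since O(badge_in) holds, K gives O(calibrate_sensor).
Premise 7, O(wear_ppe → ~calibrate_sensor), contraposes to O(calibrate_sensor → ~wear_ppe); with O(calibrate_sensor) we get O(~wear_ppe).
Premise 5, O(~seal_envelope → wear_ppe), contraposes to O(~wear_ppe → seal_envelope); with O(~wear_ppe) we get O(seal_envelope).
The contrapositive of premise 1 (O(declare_conflict → ~seal_envelope)) is O(seal_envelope → ~declare_conflict), and O(seal_envelope) is already established, so O(~declare_conflict).
Premise 8 is O(stand_down → declare_conflict); contrapositively O(~declare_conflict → ~stand_down). Since O(~declare_conflict) holds, K gives O(~stand_down).
Premises 4, 6, 9, 10 do not contribute to this derivation.
So O(~stand_down) holds, i.e. F(stand_down). The claim follows.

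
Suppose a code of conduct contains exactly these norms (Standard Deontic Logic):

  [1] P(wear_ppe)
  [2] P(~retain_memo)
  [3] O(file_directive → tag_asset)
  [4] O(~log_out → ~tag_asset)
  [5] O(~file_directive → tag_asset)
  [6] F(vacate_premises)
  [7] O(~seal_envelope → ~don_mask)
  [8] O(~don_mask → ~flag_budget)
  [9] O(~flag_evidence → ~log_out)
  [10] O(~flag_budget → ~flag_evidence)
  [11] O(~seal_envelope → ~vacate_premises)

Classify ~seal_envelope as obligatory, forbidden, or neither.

Premises 3 and 5 are O(file_directive → tag_asset) and O(~file_directive → tag_asset); every ideal world satisfies file_directive or ~file_directive, so in either case tag_asset holds — hence O(tag_asset).
Premise 4 is O(~log_out → ~tag_asset); contrapositively O(tag_asset → log_out). Since O(tag_asset) holds, K gives O(log_out).
The contrapositive of premise 9 (O(~flag_evidence → ~log_out)) is O(log_out → flag_evidence), and O(log_out) is already established, so O(flag_evidence).
Premise 10, O(~flag_budget → ~flag_evidence), contraposes to O(flag_evidence → flag_budget); with O(flag_evidence) we get O(flag_budget).
Premise 8, O(~don_mask → ~flag_budget), contraposes to O(flag_budget → don_mask); with O(flag_budget) we get O(don_mask).
Premise 7, O(~seal_envelope → ~don_mask), contraposes to O(don_mask → seal_envelope); with O(don_mask) we get O(seal_envelope).
Premises 1, 2, 6, 11 do not contribute to this derivation.
Thus O(seal_envelope), which is F(~seal_envelope): ~seal_envelope is forbidden.

Forbidden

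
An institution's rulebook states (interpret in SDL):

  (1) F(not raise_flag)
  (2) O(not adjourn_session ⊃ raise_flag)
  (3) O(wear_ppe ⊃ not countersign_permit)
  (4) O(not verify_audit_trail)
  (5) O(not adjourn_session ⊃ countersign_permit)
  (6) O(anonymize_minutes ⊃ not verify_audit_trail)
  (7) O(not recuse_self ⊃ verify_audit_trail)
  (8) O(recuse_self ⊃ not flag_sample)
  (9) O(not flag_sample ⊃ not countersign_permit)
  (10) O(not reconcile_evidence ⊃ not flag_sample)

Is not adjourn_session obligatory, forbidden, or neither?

Premise 4 gives O(not verify_audit_trail).
Premise 7 is O(not recuse_self ⊃ verify_audit_trail); contrapositively O(not verify_audit_trail ⊃ recuse_self). Since O(not verify_audit_trail) holds, K gives O(recuse_self).
From O(recuse_self) and premise 8, O(recuse_self ⊃ not flag_sample), we obtain O(not flag_sample).
Applying K to premise 9 (O(not flag_sample ⊃ not countersign_permit)) and O(not flag_sample) yields O(not countersign_permit).
Premise 5, O(not adjourn_session ⊃ countersign_permit), contraposes to O(not countersign_permit ⊃ adjourn_session); with O(not countersign_permit) we get O(adjourn_session).
Premises 1, 2, 3, 6, 10 do not contribute to this derivation.
Thus O(adjourn_session), which is F(not adjourn_session): not adjourn_session is forbidden.

Forbidden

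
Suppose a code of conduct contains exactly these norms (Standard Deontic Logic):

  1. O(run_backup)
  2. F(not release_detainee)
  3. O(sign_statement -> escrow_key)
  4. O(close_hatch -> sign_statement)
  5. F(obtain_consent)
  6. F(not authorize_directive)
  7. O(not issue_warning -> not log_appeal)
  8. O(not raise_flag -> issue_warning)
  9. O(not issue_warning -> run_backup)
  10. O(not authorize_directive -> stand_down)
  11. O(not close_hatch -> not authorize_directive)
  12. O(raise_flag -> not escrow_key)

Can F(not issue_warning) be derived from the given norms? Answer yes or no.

F(not authorize_directive) at premise 6 means O(authorize_directive).
Premise 11, O(not close_hatch -> not authorize_directive), contraposes to O(authorize_directive -> close_hatch); with O(authorize_directive) we get O(close_hatch).
With premise 4, O(close_hatch -> sign_statement), the K-axiom yields O(sign_statement).
Applying K to premise 3 (O(sign_statement -> escrow_key)) and O(sign_statement) yields O(escrow_key).
Premise 12 is O(raise_flag -> not escrow_key); contrapositively O(escrow_key -> not raise_flag). Since O(escrow_key) holds, K gives O(not raise_flag).
From O(not raise_flag) and premise 8, O(not raise_flag -> issue_warning), we obtain O(issue_warning).
Premises 1, 2, 5, 7, 9, 10 do not contribute to this derivation.
So O(issue_warning) holds, i.e. F(not issue_warning). The claim follows.

Yes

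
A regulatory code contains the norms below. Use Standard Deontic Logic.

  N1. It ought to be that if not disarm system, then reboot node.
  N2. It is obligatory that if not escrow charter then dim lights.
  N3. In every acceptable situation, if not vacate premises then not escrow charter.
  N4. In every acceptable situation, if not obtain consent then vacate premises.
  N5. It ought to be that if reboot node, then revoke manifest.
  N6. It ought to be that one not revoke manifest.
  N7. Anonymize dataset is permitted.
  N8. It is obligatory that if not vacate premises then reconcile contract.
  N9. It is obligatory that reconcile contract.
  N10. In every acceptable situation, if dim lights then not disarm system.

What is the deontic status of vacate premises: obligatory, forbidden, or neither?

Premise 6 states O(¬revoke_manifest) outright.
The contrapositive of premise 5 (O(reboot_node → revoke_manifest)) is O(¬revoke_manifest → ¬reboot_node), and O(¬revoke_manifest) is already established, so O(¬reboot_node).
The contrapositive of premise 1 (O(¬disarm_system → reboot_node)) is O(¬reboot_node → disarm_system), and O(¬reboot_node) is already established, so O(disarm_system).
Premise 10, O(dim_lights → ¬disarm_system), contraposes to O(disarm_system → ¬dim_lights); with O(disarm_system) we get O(¬dim_lights).
The contrapositive of premise 2 (O(¬escrow_charter → dim_lights)) is O(¬dim_lights → escrow_charter), and O(¬dim_lights) is already established, so O(escrow_charter).
Premise 3 is O(¬vacate_premises → ¬escrow_charter); contrapositively O(escrow_charter → vacate_premises). Since O(escrow_charter) holds, K gives O(vacate_premises).
Premises 4, 7, 8, 9 do not contribute to this derivation.
Hence vacate_premises is obligatory.

Obligatory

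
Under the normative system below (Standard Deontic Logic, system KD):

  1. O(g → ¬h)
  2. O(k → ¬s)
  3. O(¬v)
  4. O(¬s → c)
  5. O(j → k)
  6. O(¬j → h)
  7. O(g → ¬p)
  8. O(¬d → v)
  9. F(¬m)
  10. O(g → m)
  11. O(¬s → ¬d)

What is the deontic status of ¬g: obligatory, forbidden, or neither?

Premise 3 states O(¬v) outright.
Premise 8 is O(¬d → v); contrapositively O(¬v → d). Since O(¬v) holds, K gives O(d).
Premise 11, O(¬s → ¬d), contraposes to O(d → s); with O(d) we get O(s).
Premise 2 is O(k → ¬s); contrapositively O(s → ¬k). Since O(s) holds, K gives O(¬k).
The contrapositive of premise 5 (O(j → k)) is O(¬k → ¬j), and O(¬k) is already established, so O(¬j).
Premise 6 is O(¬j → h); since O(¬j), deontic closure gives O(h).
Premise 1, O(g → ¬h), contraposes to O(h → ¬g); with O(h) we get O(¬g).
Premises 4, 7, 9, 10 do not contribute to this derivation.
Hence ¬g is obligatory.

Obligatory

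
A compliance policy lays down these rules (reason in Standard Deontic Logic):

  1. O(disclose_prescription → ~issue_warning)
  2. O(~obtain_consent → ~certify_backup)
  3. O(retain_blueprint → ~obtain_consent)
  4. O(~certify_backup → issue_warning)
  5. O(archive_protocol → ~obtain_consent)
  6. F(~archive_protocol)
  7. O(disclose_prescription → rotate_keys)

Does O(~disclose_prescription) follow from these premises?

Premise 6 is F(~archive_protocol), i.e. O(archive_protocol).
Applying K to premise 5 (O(archive_protocol → ~obtain_consent)) and O(archive_protocol) yields O(~obtain_consent).
Applying K to premise 2 (O(~obtain_consent → ~certify_backup)) and O(~obtain_consent) yields O(~certify_backup).
Premise 4 is O(~certify_backup → issue_warning); since O(~certify_backup), deontic closure gives O(issue_warning).
Premise 1, O(disclose_prescription → ~issue_warning), contraposes to O(issue_warning → ~disclose_prescription); with O(issue_warning) we get O(~disclose_prescription).
Premises 3, 7 do not contribute to this derivation.
So O(~disclose_prescription) follows.

Yes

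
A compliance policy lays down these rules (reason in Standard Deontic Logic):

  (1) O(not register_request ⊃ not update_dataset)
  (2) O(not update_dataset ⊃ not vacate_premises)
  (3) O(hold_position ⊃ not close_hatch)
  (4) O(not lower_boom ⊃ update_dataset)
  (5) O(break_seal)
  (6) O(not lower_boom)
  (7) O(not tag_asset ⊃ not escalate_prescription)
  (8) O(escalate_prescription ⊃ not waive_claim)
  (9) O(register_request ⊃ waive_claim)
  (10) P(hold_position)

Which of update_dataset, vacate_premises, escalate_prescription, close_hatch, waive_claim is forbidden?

Premise 6 states O(not lower_boom) outright.
Applying K to premise 4 (O(not lower_boom ⊃ update_dataset)) and O(not lower_boom) yields O(update_dataset).
Premise 1, O(not register_request ⊃ not update_dataset), contraposes to O(update_dataset ⊃ register_request); with O(update_dataset) we get O(register_request).
Applying K to premise 9 (O(register_request ⊃ waive_claim)) and O(register_request) yields O(waive_claim).
Premise 8 is O(escalate_prescription ⊃ not waive_claim); contrapositively O(waive_claim ⊃ not escalate_prescription). Since O(waive_claim) holds, K gives O(not escalate_prescription).
So O(not escalate_prescription) holds, i.e. escalate_prescription is forbidden. None of the other listed options is forbidden under the premises.

escalate_prescription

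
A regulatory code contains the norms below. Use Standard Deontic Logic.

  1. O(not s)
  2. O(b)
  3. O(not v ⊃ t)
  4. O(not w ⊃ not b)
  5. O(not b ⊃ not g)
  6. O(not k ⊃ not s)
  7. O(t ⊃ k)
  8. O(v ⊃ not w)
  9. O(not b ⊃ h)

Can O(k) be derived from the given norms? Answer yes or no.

Yes

Premise 2 states O(b) outright.
Premise 4 is O(not w ⊃ not b); contrapositively O(b ⊃ w). Since O(b) holds, K gives O(w).
The contrapositive of premise 8 (O(v ⊃ not w)) is O(w ⊃ not v), and O(w) is already established, so O(not v).
Applying K to premise 3 (O(not v ⊃ t)) and O(not v) yields O(t).
Premise 7 is O(t ⊃ k); since O(t), deontic closure gives O(k).
Premises 1, 5, 6, 9 do not contribute to this derivation.
So O(k) follows.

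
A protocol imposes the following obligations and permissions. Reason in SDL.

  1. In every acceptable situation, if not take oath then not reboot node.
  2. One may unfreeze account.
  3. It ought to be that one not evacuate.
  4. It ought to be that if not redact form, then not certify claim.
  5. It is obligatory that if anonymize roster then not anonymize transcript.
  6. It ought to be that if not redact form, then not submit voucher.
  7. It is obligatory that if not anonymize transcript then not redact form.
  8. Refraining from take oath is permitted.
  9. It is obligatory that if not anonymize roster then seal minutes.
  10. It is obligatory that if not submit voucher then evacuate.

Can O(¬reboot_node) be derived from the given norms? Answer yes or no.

No

Premise 1 is O(¬take_oath → ¬reboot_node), but O(¬take_oath) is not derivable from the premises (the permission P(¬take_oath) asserts only ¬O(take_oath), not O(¬take_oath)), so it does not yield O(¬reboot_node).
No other premise forces O(¬reboot_node). An ideal world satisfying every premise can still have ¬reboot_node false, so O(¬reboot_node) is not derivable.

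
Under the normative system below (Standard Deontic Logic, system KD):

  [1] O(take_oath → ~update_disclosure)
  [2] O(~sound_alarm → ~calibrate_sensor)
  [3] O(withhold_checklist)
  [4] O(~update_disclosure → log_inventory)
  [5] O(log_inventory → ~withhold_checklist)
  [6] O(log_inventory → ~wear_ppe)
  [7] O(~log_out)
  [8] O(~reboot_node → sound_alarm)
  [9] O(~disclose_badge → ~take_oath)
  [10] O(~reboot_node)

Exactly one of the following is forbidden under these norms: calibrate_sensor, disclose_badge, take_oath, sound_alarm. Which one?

Premise 3 states O(withhold_checklist) outright.
The contrapositive of premise 5 (O(log_inventory → ~withhold_checklist)) is O(withhold_checklist → ~log_inventory), and O(withhold_checklist) is already established, so O(~log_inventory).
Premise 4 is O(~update_disclosure → log_inventory); contrapositively O(~log_inventory → update_disclosure). Since O(~log_inventory) holds, K gives O(update_disclosure).
Premise 1, O(take_oath → ~update_disclosure), contraposes to O(update_disclosure → ~take_oath); with O(update_disclosure) we get O(~take_oath).
So O(~take_oath) holds, i.e. take_oath is forbidden. None of the other listed options is forbidden under the premises.

take_oath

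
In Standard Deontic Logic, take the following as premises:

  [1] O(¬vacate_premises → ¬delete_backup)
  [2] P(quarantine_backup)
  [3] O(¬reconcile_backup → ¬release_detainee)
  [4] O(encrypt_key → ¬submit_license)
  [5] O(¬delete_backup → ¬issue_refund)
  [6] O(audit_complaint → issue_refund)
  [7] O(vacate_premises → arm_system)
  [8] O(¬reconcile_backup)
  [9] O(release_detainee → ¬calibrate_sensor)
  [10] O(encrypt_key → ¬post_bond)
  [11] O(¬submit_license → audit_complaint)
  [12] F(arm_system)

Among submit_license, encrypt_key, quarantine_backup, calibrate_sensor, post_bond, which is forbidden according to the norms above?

F(arm_system) at premise 12 means O(¬arm_system).
The contrapositive of premise 7 (O(vacate_premises → arm_system)) is O(¬arm_system → ¬vacate_premises), and O(¬arm_system) is already established, so O(¬vacate_premises).
With premise 1, O(¬vacate_premises → ¬delete_backup), the K-axiom yields O(¬delete_backup).
From O(¬delete_backup) and premise 5, O(¬delete_backup → ¬issue_refund), we obtain O(¬issue_refund).
Premise 6, O(audit_complaint → issue_refund), contraposes to O(¬issue_refund → ¬audit_complaint); with O(¬issue_refund) we get O(¬audit_complaint).
Premise 11 is O(¬submit_license → audit_complaint); contrapositively O(¬audit_complaint → submit_license). Since O(¬audit_complaint) holds, K gives O(submit_license).
Premise 4, O(encrypt_key → ¬submit_license), contraposes to O(submit_license → ¬encrypt_key); with O(submit_license) we get O(¬encrypt_key).
So O(¬encrypt_key) holds, i.e. encrypt_key is forbidden. None of the other listed options is forbidden under the premises.

encrypt_key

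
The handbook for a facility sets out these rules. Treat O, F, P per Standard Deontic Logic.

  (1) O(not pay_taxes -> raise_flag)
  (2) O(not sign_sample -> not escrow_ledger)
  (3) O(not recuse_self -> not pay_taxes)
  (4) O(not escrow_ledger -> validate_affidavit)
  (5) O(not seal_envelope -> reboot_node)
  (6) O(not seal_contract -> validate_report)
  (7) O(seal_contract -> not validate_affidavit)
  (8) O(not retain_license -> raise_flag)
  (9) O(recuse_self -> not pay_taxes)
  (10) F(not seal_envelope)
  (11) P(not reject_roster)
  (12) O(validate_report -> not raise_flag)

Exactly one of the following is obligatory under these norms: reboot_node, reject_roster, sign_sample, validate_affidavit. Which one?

Premises 9 and 3 cover both cases: O(recuse_self -> not pay_taxes) and O(not recuse_self -> not pay_taxes). Since recuse_self ∨ not recuse_self is a tautology, O(not pay_taxes) follows.
From O(not pay_taxes) and premise 1, O(not pay_taxes -> raise_flag), we obtain O(raise_flag).
Premise 12, O(validate_report -> not raise_flag), contraposes to O(raise_flag -> not validate_report); with O(raise_flag) we get O(not validate_report).
The contrapositive of premise 6 (O(not seal_contract -> validate_report)) is O(not validate_report -> seal_contract), and O(not validate_report) is already established, so O(seal_contract).
Premise 7 is O(seal_contract -> not validate_affidavit); since O(seal_contract), deontic closure gives O(not validate_affidavit).
The contrapositive of premise 4 (O(not escrow_ledger -> validate_affidavit)) is O(not validate_affidavit -> escrow_ledger), and O(not validate_affidavit) is already established, so O(escrow_ledger).
Premise 2 is O(not sign_sample -> not escrow_ledger); contrapositively O(escrow_ledger -> sign_sample). Since O(escrow_ledger) holds, K gives O(sign_sample).
So O(sign_sample) holds — sign_sample is obligatory. None of the other listed options is made obligatory by any chain of premises.

sign_sample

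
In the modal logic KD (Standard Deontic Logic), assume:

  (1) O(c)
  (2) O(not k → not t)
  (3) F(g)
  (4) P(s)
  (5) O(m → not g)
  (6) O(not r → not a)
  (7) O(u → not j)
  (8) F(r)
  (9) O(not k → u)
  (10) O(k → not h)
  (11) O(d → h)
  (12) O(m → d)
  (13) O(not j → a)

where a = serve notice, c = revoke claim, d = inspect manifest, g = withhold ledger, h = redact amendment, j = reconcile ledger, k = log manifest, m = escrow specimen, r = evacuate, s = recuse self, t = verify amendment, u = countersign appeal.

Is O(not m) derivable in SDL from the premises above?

Premise 8, F(r), is equivalent to O(not r).
With premise 6, O(not r → not a), the K-axiom yields O(not a).
Premise 13, O(not j → a), contraposes to O(not a → j); with O(not a) we get O(j).
Premise 7, O(u → not j), contraposes to O(j → not u); with O(j) we get O(not u).
Premise 9 is O(not k → u); contrapositively O(not u → k). Since O(not u) holds, K gives O(k).
From O(k) and premise 10, O(k → not h), we obtain O(not h).
The contrapositive of premise 11 (O(d → h)) is O(not h → not d), and O(not h) is already established, so O(not d).
Premise 12, O(m → d), contraposes to O(not d → not m); with O(not d) we get O(not m).
Premises 1, 2, 3, 4, 5 do not contribute to this derivation.
So O(not m) follows.

Yes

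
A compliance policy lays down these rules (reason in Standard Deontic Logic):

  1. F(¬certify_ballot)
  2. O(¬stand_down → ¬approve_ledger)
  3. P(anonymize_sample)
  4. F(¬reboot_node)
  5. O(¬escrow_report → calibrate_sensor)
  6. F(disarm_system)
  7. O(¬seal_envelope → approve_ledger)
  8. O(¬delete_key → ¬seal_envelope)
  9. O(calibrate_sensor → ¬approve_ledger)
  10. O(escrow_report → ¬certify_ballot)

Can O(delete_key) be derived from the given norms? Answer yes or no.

Yes

Premise 1 is F(¬certify_ballot), i.e. O(certify_ballot).
The contrapositive of premise 10 (O(escrow_report → ¬certify_ballot)) is O(certify_ballot → ¬escrow_report), and O(certify_ballot) is already established, so O(¬escrow_report).
Applying K to premise 5 (O(¬escrow_report → calibrate_sensor)) and O(¬escrow_report) yields O(calibrate_sensor).
From O(calibrate_sensor) and premise 9, O(calibrate_sensor → ¬approve_ledger), we obtain O(¬approve_ledger).
Premise 7 is O(¬seal_envelope → approve_ledger); contrapositively O(¬approve_ledger → seal_envelope). Since O(¬approve_ledger) holds, K gives O(seal_envelope).
The contrapositive of premise 8 (O(¬delete_key → ¬seal_envelope)) is O(seal_envelope → delete_key), and O(seal_envelope) is already established, so O(delete_key).
Premises 2, 3, 4, 6 do not contribute to this derivation.
So O(delete_key) follows.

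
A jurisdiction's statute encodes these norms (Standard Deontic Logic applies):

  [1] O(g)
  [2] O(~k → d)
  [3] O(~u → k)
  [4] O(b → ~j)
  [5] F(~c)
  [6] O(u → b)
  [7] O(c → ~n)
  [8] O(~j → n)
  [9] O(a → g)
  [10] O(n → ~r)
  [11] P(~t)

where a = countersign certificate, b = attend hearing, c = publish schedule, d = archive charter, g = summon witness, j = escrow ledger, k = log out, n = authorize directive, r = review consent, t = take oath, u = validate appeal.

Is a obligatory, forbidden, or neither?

Neither

Premise 9 is O(a → g); even if O(g) held, inferring O(a) would be affirming the consequent — invalid.
No premise or chain of K-axiom applications forces O(a), and none forces O(~a). So a is neither obligatory nor forbidden under these norms.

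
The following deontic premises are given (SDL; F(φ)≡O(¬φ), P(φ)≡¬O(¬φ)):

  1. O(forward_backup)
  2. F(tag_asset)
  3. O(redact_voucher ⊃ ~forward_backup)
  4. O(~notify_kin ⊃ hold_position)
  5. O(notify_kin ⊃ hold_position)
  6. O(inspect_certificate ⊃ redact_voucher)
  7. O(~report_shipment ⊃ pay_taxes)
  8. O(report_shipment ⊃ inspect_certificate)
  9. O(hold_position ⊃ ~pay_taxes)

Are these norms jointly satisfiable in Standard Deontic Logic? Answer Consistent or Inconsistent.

By case analysis on notify_kin: premise 5 gives O(notify_kin ⊃ hold_position) and premise 4 gives O(~notify_kin ⊃ hold_position), so O(hold_position) either way.
Applying K to premise 9 (O(hold_position ⊃ ~pay_taxes)) and O(hold_position) yields O(~pay_taxes).
The contrapositive of premise 7 (O(~report_shipment ⊃ pay_taxes)) is O(~pay_taxes ⊃ report_shipment), and O(~pay_taxes) is already established, so O(report_shipment).
Applying K to premise 8 (O(report_shipment ⊃ inspect_certificate)) and O(report_shipment) yields O(inspect_certificate).
From O(inspect_certificate) and premise 6, O(inspect_certificate ⊃ redact_voucher), we obtain O(redact_voucher).
Premise 3 is O(redact_voucher ⊃ ~forward_backup); since O(redact_voucher), deontic closure gives O(~forward_backup).
However, premise 1 gives O(forward_backup).
We now have both O(~forward_backup) and O(forward_backup) — forward_backup is simultaneously obligatory and forbidden, violating the D-axiom.

Inconsistent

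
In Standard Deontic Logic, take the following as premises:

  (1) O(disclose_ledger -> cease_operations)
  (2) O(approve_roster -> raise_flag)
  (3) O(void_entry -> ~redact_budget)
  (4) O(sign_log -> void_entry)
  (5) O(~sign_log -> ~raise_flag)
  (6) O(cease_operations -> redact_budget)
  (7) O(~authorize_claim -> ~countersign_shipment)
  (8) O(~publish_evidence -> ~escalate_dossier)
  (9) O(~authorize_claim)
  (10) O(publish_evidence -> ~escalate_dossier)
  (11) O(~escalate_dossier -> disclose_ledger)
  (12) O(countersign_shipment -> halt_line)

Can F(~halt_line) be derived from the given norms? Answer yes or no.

No

Premise 12 is O(countersign_shipment -> halt_line), but O(countersign_shipment) is not derivable from the premises, so it does not yield O(halt_line).
No other premise forces O(halt_line). An ideal world satisfying every premise can still have ~halt_line true, so F(~halt_line) is not derivable.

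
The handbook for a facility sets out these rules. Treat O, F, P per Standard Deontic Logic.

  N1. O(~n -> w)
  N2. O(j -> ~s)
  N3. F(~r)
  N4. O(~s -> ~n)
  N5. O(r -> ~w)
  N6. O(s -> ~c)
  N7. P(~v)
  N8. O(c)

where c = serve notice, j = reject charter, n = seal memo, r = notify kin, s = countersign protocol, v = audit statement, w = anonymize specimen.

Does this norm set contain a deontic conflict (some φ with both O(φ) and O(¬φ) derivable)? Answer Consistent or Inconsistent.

Inconsistent

Premise 8 states O(c) outright.
The contrapositive of premise 6 (O(s -> ~c)) is O(c -> ~s), and O(c) is already established, so O(~s).
With premise 4, O(~s -> ~n), the K-axiom yields O(~n).
Applying K to premise 1 (O(~n -> w)) and O(~n) yields O(w).
Premise 5 is O(r -> ~w); contrapositively O(w -> ~r). Since O(w) holds, K gives O(~r).
However, F(~r) at premise 3 amounts to O(r).
We now have both O(~r) and O(r) — r is simultaneously obligatory and forbidden, violating the D-axiom.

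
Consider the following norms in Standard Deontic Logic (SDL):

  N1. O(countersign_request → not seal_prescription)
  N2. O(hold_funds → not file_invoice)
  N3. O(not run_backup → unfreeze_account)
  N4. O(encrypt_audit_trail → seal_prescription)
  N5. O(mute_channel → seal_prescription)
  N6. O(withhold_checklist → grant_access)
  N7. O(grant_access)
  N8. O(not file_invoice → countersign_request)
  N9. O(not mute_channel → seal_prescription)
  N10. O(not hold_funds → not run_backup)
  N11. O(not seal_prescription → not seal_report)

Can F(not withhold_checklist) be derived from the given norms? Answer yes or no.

Premise 6 is O(withhold_checklist → grant_access); even if O(grant_access) held, inferring O(withhold_checklist) would be affirming the consequent — invalid.
No other premise forces O(withhold_checklist). An ideal world satisfying every premise can still have not withhold_checklist true, so F(not withhold_checklist) is not derivable.

No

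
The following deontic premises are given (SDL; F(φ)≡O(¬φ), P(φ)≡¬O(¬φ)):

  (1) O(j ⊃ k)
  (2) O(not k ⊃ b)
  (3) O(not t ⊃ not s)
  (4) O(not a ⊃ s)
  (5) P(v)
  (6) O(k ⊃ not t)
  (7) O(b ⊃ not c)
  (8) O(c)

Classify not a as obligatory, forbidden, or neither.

Premise 8 states O(c) outright.
Premise 7 is O(b ⊃ not c); contrapositively O(c ⊃ not b). Since O(c) holds, K gives O(not b).
Premise 2 is O(not k ⊃ b); contrapositively O(not b ⊃ k). Since O(not b) holds, K gives O(k).
With premise 6, O(k ⊃ not t), the K-axiom yields O(not t).
From O(not t) and premise 3, O(not t ⊃ not s), we obtain O(not s).
The contrapositive of premise 4 (O(not a ⊃ s)) is O(not s ⊃ a), and O(not s) is already established, so O(a).
Premises 1, 5 do not contribute to this derivation.
Thus O(a), which is F(not a): not a is forbidden.

Forbidden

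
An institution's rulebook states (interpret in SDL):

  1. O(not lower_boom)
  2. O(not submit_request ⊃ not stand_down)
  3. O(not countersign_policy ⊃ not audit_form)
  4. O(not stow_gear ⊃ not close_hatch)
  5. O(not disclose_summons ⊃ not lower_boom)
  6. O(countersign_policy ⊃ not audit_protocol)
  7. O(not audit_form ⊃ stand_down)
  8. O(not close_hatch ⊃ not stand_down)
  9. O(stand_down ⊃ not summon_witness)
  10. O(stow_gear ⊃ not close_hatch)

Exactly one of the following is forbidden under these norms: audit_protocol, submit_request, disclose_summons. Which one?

Premises 4 and 10 are O(not stow_gear ⊃ not close_hatch) and O(stow_gear ⊃ not close_hatch); every ideal world satisfies not stow_gear or stow_gear, so in either case not close_hatch holds — hence O(not close_hatch).
Applying K to premise 8 (O(not close_hatch ⊃ not stand_down)) and O(not close_hatch) yields O(not stand_down).
Premise 7 is O(not audit_form ⊃ stand_down); contrapositively O(not stand_down ⊃ audit_form). Since O(not stand_down) holds, K gives O(audit_form).
Premise 3, O(not countersign_policy ⊃ not audit_form), contraposes to O(audit_form ⊃ countersign_policy); with O(audit_form) we get O(countersign_policy).
Premise 6 is O(countersign_policy ⊃ not audit_protocol); since O(countersign_policy), deontic closure gives O(not audit_protocol).
So O(not audit_protocol) holds, i.e. audit_protocol is forbidden. None of the other listed options is forbidden under the premises.

audit_protocol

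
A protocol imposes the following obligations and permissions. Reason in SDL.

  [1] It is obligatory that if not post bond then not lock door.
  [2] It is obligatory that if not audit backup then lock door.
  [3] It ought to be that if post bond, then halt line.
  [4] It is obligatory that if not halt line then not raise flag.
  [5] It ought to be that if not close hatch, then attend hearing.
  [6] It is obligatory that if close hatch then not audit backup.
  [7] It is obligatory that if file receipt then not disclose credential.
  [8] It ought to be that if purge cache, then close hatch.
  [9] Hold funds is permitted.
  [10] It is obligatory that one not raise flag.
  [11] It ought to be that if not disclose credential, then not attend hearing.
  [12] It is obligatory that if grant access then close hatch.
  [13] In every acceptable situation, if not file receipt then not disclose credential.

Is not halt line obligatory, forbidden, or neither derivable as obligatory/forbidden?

Premises 13 and 7 are O(¬file_receipt → ¬disclose_credential) and O(file_receipt → ¬disclose_credential); every ideal world satisfies ¬file_receipt or file_receipt, so in either case ¬disclose_credential holds — hence O(¬disclose_credential).
With premise 11, O(¬disclose_credential → ¬attend_hearing), the K-axiom yields O(¬attend_hearing).
Premise 5, O(¬close_hatch → attend_hearing), contraposes to O(¬attend_hearing → close_hatch); with O(¬attend_hearing) we get O(close_hatch).
Applying K to premise 6 (O(close_hatch → ¬audit_backup)) and O(close_hatch) yields O(¬audit_backup).
From O(¬audit_backup) and premise 2, O(¬audit_backup → lock_door), we obtain O(lock_door).
The contrapositive of premise 1 (O(¬post_bond → ¬lock_door)) is O(lock_door → post_bond), and O(lock_door) is already established, so O(post_bond).
From O(post_bond) and premise 3, O(post_bond → halt_line), we obtain O(halt_line).
Premises 4, 8, 9, 10, 12 do not contribute to this derivation.
Thus O(halt_line), which is F(¬halt_line): ¬halt_line is forbidden.

Forbidden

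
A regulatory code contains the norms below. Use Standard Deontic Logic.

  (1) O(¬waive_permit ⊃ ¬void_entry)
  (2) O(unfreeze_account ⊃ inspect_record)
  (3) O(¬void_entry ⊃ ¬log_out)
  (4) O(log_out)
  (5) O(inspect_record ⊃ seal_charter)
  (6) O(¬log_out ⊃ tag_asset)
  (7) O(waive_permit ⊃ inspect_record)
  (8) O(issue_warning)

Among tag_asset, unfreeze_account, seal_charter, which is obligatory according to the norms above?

seal_charter

Premise 4 gives O(log_out).
Premise 3 is O(¬void_entry ⊃ ¬log_out); contrapositively O(log_out ⊃ void_entry). Since O(log_out) holds, K gives O(void_entry).
Premise 1, O(¬waive_permit ⊃ ¬void_entry), contraposes to O(void_entry ⊃ waive_permit); with O(void_entry) we get O(waive_permit).
Premise 7 is O(waive_permit ⊃ inspect_record); since O(waive_permit), deontic closure gives O(inspect_record).
Applying K to premise 5 (O(inspect_record ⊃ seal_charter)) and O(inspect_record) yields O(seal_charter).
So O(seal_charter) holds — seal_charter is obligatory. None of the other listed options is made obligatory by any chain of premises.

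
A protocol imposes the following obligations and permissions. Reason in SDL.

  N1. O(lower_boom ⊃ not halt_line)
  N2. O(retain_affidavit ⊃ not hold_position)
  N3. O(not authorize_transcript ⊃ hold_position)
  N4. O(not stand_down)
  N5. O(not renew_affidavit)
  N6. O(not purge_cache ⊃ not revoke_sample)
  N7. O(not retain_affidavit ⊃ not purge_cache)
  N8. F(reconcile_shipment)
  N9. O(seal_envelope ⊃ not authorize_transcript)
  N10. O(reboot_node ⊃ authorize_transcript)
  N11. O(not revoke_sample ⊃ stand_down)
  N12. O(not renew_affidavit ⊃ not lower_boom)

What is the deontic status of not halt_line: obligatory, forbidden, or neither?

Premise 1 is O(lower_boom ⊃ not halt_line), but O(lower_boom) is not derivable from the premises, so it does not yield O(not halt_line).
No premise or chain of K-axiom applications forces O(not halt_line), and none forces O(halt_line). So not halt_line is neither obligatory nor forbidden under these norms.

Neither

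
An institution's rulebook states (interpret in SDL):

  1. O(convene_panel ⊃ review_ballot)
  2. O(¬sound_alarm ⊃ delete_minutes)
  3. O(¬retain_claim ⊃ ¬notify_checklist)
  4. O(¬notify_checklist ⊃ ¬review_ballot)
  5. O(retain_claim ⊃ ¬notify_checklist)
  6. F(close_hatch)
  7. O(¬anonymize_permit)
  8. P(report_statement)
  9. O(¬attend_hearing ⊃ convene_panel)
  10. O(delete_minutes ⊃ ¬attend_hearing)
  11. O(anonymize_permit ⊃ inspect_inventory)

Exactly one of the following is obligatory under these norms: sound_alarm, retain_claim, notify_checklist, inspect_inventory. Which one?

By case analysis on ¬retain_claim: premise 3 gives O(¬retain_claim ⊃ ¬notify_checklist) and premise 5 gives O(retain_claim ⊃ ¬notify_checklist), so O(¬notify_checklist) either way.
From O(¬notify_checklist) and premise 4, O(¬notify_checklist ⊃ ¬review_ballot), we obtain O(¬review_ballot).
Premise 1 is O(convene_panel ⊃ review_ballot); contrapositively O(¬review_ballot ⊃ ¬convene_panel). Since O(¬review_ballot) holds, K gives O(¬convene_panel).
The contrapositive of premise 9 (O(¬attend_hearing ⊃ convene_panel)) is O(¬convene_panel ⊃ attend_hearing), and O(¬convene_panel) is already established, so O(attend_hearing).
Premise 10, O(delete_minutes ⊃ ¬attend_hearing), contraposes to O(attend_hearing ⊃ ¬delete_minutes); with O(attend_hearing) we get O(¬delete_minutes).
Premise 2, O(¬sound_alarm ⊃ delete_minutes), contraposes to O(¬delete_minutes ⊃ sound_alarm); with O(¬delete_minutes) we get O(sound_alarm).
So O(sound_alarm) holds — sound_alarm is obligatory. None of the other listed options is made obligatory by any chain of premises.

sound_alarm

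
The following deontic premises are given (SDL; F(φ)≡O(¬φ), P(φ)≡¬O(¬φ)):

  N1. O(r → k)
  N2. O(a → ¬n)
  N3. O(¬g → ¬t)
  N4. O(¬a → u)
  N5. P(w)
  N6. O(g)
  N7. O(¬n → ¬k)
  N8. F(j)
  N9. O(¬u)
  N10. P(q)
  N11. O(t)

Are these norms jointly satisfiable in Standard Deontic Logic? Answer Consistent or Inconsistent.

Premise 3 is O(¬g → ¬t), but O(¬g) is not derivable from the premises, so it does not yield O(¬t).
So O(¬t) is not derivable, and the apparent clash with O(t) does not arise.
A world satisfying every obligation exists (e.g. a=true, g=true, j=false, k=false, n=false, q=false, r=false, t=true, u=false, w=false); no atom is both obligatory and forbidden, so the set is consistent.

Consistent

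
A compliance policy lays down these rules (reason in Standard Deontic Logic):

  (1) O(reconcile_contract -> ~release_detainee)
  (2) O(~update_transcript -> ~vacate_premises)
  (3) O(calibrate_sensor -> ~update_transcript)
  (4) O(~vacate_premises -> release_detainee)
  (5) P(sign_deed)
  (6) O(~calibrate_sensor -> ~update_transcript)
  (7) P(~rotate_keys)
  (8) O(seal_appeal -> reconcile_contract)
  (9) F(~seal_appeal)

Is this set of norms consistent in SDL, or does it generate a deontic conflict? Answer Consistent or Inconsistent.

Inconsistent

By case analysis on calibrate_sensor: premise 3 gives O(calibrate_sensor -> ~update_transcript) and premise 6 gives O(~calibrate_sensor -> ~update_transcript), so O(~update_transcript) either way.
From O(~update_transcript) and premise 2, O(~update_transcript -> ~vacate_premises), we obtain O(~vacate_premises).
Premise 4 is O(~vacate_premises -> release_detainee); since O(~vacate_premises), deontic closure gives O(release_detainee).
The contrapositive of premise 1 (O(reconcile_contract -> ~release_detainee)) is O(release_detainee -> ~reconcile_contract), and O(release_detainee) is already established, so O(~reconcile_contract).
The contrapositive of premise 8 (O(seal_appeal -> reconcile_contract)) is O(~reconcile_contract -> ~seal_appeal), and O(~reconcile_contract) is already established, so O(~seal_appeal).
However, F(~seal_appeal) at premise 9 amounts to O(seal_appeal).
We now have both O(~seal_appeal) and O(seal_appeal) — seal_appeal is simultaneously obligatory and forbidden, violating the D-axiom.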